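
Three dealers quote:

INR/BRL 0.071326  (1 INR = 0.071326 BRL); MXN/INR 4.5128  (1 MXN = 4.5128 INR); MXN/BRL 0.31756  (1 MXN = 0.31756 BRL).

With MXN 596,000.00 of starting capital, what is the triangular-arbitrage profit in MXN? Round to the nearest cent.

Profitable loop is MXN → INR → BRL → MXN:
MXN 596,000.00 × 4.5128 = INR 2,689,628.80
INR 2,689,628.80 × 0.071326 = BRL 191,840.46
BRL 191,840.46 ÷ 0.31756 = MXN 604,107.77
Profit = MXN 604,107.77 − MXN 596,000.00

Profit: MXN 8,107.77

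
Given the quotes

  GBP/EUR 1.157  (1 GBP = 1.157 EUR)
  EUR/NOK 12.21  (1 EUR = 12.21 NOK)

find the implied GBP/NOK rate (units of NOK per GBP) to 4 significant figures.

1 GBP × 1.157 = 1.157 EUR
1.157 EUR × 12.21 = 14.127 NOK

GBP/NOK = 14.13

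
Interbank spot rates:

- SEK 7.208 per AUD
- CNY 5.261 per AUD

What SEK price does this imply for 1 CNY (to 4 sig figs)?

CNY/SEK = 1.370

1 CNY ÷ 5.261 = 0.190078 AUD
0.190078 AUD × 7.208 = 1.37008 SEK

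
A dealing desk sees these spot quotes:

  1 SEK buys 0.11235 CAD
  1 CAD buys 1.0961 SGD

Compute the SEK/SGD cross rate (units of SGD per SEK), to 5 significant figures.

1 SEK × 0.11235 = 0.11235 CAD
0.11235 CAD × 1.0961 = 0.123147 SGD

SEK/SGD = 0.12315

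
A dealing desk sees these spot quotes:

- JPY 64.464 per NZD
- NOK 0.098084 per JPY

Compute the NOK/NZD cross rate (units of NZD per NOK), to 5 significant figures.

NOK/NZD = 0.15816

1 NOK ÷ 0.098084 = 10.1953 JPY
10.1953 JPY ÷ 64.464 = 0.158156 NZD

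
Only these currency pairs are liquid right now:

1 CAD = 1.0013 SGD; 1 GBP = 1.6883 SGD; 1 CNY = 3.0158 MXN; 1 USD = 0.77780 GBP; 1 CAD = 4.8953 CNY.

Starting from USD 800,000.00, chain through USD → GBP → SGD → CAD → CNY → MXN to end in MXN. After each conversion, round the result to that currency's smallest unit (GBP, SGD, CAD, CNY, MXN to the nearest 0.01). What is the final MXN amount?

USD 800,000.00 × 0.77780 = GBP 622,240.00
GBP 622,240.00 × 1.6883 = SGD 1,050,527.79
SGD 1,050,527.79 ÷ 1.0013 = CAD 1,049,163.88
CAD 1,049,163.88 × 4.8953 = CNY 5,135,971.94
CNY 5,135,971.94 × 3.0158 = MXN 15,489,064.18

MXN 15,489,064.18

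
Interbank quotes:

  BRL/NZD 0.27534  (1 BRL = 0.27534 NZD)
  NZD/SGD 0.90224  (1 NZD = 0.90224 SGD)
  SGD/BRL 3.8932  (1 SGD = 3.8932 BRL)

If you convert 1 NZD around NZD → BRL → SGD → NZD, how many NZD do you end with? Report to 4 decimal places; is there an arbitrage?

Around NZD → BRL → SGD → NZD: 1 ÷ 0.27534 ÷ 3.8932 ÷ 0.90224 = 1.033956
Product > 1; profitable direction is NZD → BRL → SGD → NZD.

1.0340 (arbitrage exists)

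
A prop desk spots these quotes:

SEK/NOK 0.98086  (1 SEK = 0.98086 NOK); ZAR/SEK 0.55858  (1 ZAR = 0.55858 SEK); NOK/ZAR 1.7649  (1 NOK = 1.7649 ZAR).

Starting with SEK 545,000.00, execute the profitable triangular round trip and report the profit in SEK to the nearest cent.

Profitable loop is SEK → ZAR → NOK → SEK:
SEK 545,000.00 ÷ 0.55858 = ZAR 975,688.35
ZAR 975,688.35 ÷ 1.7649 = NOK 552,829.26
NOK 552,829.26 ÷ 0.98086 = SEK 563,616.88
Profit = SEK 563,616.88 − SEK 545,000.00

Profit: SEK 18,616.88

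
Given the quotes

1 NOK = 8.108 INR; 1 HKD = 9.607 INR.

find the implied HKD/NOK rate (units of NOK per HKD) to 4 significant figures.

HKD/NOK = 1.185

1 HKD × 9.607 = 9.607 INR
9.607 INR ÷ 8.108 = 1.18488 NOK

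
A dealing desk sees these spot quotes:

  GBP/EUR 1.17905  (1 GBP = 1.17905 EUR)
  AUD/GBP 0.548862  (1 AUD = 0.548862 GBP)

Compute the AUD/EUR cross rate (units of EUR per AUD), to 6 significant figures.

1 AUD × 0.548862 = 0.548862 GBP
0.548862 GBP × 1.17905 = 0.647136 EUR

AUD/EUR = 0.647136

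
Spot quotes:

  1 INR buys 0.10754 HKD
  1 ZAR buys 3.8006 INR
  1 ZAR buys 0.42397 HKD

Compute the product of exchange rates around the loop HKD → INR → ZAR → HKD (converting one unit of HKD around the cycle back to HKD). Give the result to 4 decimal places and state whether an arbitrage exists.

Around HKD → INR → ZAR → HKD: 1 ÷ 0.10754 ÷ 3.8006 × 0.42397 = 1.037320
Product > 1; profitable direction is HKD → INR → ZAR → HKD.

1.0373 (arbitrage exists)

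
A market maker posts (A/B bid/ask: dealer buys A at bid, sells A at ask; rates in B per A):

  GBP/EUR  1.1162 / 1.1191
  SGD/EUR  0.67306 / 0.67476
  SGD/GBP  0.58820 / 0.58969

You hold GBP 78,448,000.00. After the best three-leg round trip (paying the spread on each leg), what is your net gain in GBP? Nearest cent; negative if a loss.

Net profit: GBP 1,561,765.64

Best loop GBP → SGD → EUR → GBP:
GBP 78,448,000.00 ÷ 0.58969 (buy SGD at ask) = SGD 133,032,610.35
SGD 133,032,610.35 × 0.67306 (sell SGD at bid) = EUR 89,538,928.73
EUR 89,538,928.73 ÷ 1.1191 (buy GBP at ask) = GBP 80,009,765.64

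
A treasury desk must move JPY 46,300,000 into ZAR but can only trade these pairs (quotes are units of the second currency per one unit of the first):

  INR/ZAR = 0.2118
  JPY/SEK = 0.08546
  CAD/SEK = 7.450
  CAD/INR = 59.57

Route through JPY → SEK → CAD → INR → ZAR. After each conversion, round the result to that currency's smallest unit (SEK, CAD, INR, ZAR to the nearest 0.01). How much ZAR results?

JPY 46,300,000 × 0.08546 = SEK 3,956,798.00
SEK 3,956,798.00 ÷ 7.450 = CAD 531,113.83
CAD 531,113.83 × 59.57 = INR 31,638,450.85
INR 31,638,450.85 × 0.2118 = ZAR 6,701,023.89

ZAR 6,701,023.89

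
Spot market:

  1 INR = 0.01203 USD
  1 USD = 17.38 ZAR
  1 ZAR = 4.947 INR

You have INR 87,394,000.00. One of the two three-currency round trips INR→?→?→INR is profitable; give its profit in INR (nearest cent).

Profit: INR 2,999,858.98

Profitable loop is INR → USD → ZAR → INR:
INR 87,394,000.00 × 0.01203 = USD 1,051,349.82
USD 1,051,349.82 × 17.38 = ZAR 18,272,459.87
ZAR 18,272,459.87 × 4.947 = INR 90,393,858.98
Profit = INR 90,393,858.98 − INR 87,394,000.00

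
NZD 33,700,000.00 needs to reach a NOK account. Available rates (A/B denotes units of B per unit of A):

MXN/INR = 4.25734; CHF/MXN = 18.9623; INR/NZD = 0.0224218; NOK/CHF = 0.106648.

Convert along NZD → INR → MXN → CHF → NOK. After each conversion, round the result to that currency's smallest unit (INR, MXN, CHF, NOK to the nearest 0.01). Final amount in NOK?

NOK 174,573,115.48

NZD 33,700,000.00 ÷ 0.0224218 = INR 1,503,001,543.14
INR 1,503,001,543.14 ÷ 4.25734 = MXN 353,037,705.03
MXN 353,037,705.03 ÷ 18.9623 = CHF 18,617,873.62
CHF 18,617,873.62 ÷ 0.106648 = NOK 174,573,115.48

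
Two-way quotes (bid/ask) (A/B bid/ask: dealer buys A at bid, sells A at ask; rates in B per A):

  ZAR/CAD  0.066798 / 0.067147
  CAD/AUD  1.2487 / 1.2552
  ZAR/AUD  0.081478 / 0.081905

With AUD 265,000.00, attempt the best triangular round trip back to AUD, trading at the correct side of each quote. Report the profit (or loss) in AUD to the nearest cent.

Net profit: AUD 4,871.50

Best loop AUD → ZAR → CAD → AUD:
AUD 265,000.00 ÷ 0.081905 (buy ZAR at ask) = ZAR 3,235,455.71
ZAR 3,235,455.71 × 0.066798 (sell ZAR at bid) = CAD 216,121.97
CAD 216,121.97 × 1.2487 (sell CAD at bid) = AUD 269,871.50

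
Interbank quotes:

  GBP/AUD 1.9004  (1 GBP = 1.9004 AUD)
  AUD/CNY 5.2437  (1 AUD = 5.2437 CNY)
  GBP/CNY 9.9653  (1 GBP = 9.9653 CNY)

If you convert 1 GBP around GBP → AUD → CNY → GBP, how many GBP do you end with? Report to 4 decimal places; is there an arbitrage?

1.0000 (no arbitrage)

Around GBP → AUD → CNY → GBP: 1 × 1.9004 × 5.2437 ÷ 9.9653 = 0.999983
Product ≈ 1 (deviation 0.002%, within rounding noise).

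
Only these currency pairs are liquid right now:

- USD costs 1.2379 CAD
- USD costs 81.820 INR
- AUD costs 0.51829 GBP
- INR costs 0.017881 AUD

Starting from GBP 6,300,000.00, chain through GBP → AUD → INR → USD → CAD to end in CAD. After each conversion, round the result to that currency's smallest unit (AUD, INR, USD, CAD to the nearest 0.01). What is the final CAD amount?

GBP 6,300,000.00 ÷ 0.51829 = AUD 12,155,357.04
AUD 12,155,357.04 ÷ 0.017881 = INR 679,791,792.41
INR 679,791,792.41 ÷ 81.820 = USD 8,308,381.72
USD 8,308,381.72 × 1.2379 = CAD 10,284,945.73

CAD 10,284,945.73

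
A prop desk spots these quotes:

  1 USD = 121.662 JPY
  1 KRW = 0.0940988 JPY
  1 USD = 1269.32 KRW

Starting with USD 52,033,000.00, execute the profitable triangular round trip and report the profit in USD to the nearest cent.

Profitable loop is USD → JPY → KRW → USD:
USD 52,033,000.00 × 121.662 = JPY 6,330,438,846
JPY 6,330,438,846 ÷ 0.0940988 = KRW 67,274,384,434
KRW 67,274,384,434 ÷ 1269.32 = USD 53,000,334.38
Profit = USD 53,000,334.38 − USD 52,033,000.00

Profit: USD 967,334.38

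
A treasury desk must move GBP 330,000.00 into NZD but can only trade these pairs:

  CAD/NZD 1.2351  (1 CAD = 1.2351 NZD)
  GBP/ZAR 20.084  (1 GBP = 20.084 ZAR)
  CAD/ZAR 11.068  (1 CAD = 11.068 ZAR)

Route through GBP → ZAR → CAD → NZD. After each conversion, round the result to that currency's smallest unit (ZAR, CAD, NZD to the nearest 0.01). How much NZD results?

NZD 739,600.37

GBP 330,000.00 × 20.084 = ZAR 6,627,720.00
ZAR 6,627,720.00 ÷ 11.068 = CAD 598,818.21
CAD 598,818.21 × 1.2351 = NZD 739,600.37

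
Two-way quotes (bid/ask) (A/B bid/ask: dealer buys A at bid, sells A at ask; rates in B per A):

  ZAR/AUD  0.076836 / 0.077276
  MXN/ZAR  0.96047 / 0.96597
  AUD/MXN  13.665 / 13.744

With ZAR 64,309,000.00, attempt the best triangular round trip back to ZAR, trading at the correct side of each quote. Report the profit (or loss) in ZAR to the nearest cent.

Net profit: ZAR 543,981.18

Best loop ZAR → AUD → MXN → ZAR:
ZAR 64,309,000.00 × 0.076836 (sell ZAR at bid) = AUD 4,941,246.32
AUD 4,941,246.32 × 13.665 (sell AUD at bid) = MXN 67,522,131.02
MXN 67,522,131.02 × 0.96047 (sell MXN at bid) = ZAR 64,852,981.18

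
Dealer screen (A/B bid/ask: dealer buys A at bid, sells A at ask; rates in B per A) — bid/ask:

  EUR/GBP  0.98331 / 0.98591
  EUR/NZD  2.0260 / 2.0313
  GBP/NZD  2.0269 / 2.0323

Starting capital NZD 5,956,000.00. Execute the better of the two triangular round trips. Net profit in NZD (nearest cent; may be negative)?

Best loop NZD → GBP → EUR → NZD:
NZD 5,956,000.00 ÷ 2.0323 (buy GBP at ask) = GBP 2,930,669.68
GBP 2,930,669.68 ÷ 0.98591 (buy EUR at ask) = EUR 2,972,552.96
EUR 2,972,552.96 × 2.0260 (sell EUR at bid) = NZD 6,022,392.29

Net profit: NZD 66,392.29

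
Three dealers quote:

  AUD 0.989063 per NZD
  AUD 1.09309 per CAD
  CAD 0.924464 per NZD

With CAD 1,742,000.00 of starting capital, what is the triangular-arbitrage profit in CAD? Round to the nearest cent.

Profitable loop is CAD → AUD → NZD → CAD:
CAD 1,742,000.00 × 1.09309 = AUD 1,904,162.78
AUD 1,904,162.78 ÷ 0.989063 = NZD 1,925,218.90
NZD 1,925,218.90 × 0.924464 = CAD 1,779,795.56
Profit = CAD 1,779,795.56 − CAD 1,742,000.00

Profit: CAD 37,795.56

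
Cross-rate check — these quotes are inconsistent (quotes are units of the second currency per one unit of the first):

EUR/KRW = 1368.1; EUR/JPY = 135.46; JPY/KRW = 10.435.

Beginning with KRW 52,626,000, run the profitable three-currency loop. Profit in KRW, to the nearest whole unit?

Profitable loop is KRW → EUR → JPY → KRW:
KRW 52,626,000 ÷ 1368.1 = EUR 38,466.49
EUR 38,466.49 × 135.46 = JPY 5,210,670
JPY 5,210,670 × 10.435 = KRW 54,373,344
Profit = KRW 54,373,344 − KRW 52,626,000

Profit: KRW 1,747,344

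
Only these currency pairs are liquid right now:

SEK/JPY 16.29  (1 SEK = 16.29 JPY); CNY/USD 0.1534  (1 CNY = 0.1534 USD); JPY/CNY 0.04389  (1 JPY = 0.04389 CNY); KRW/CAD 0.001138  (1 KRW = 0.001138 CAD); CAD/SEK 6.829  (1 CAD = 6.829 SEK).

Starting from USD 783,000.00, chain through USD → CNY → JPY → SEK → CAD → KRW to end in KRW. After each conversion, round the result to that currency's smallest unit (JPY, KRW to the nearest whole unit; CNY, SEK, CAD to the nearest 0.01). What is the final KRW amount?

KRW 918,650,606

USD 783,000.00 ÷ 0.1534 = CNY 5,104,302.48
CNY 5,104,302.48 ÷ 0.04389 = JPY 116,297,619
JPY 116,297,619 ÷ 16.29 = SEK 7,139,203.13
SEK 7,139,203.13 ÷ 6.829 = CAD 1,045,424.39
CAD 1,045,424.39 ÷ 0.001138 = KRW 918,650,606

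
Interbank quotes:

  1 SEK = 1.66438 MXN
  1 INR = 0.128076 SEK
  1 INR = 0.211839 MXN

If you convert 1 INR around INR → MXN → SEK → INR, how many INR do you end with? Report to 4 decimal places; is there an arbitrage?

0.9938 (arbitrage exists)

Around INR → MXN → SEK → INR: 1 × 0.211839 ÷ 1.66438 ÷ 0.128076 = 0.993770
Product < 1; profitable direction is INR → SEK → MXN → INR.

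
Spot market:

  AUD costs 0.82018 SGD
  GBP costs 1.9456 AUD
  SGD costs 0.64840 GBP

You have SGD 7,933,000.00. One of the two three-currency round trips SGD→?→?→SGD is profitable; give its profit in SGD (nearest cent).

Profitable loop is SGD → GBP → AUD → SGD:
SGD 7,933,000.00 × 0.64840 = GBP 5,143,757.20
GBP 5,143,757.20 × 1.9456 = AUD 10,007,694.01
AUD 10,007,694.01 × 0.82018 = SGD 8,208,110.47
Profit = SGD 8,208,110.47 − SGD 7,933,000.00

Profit: SGD 275,110.47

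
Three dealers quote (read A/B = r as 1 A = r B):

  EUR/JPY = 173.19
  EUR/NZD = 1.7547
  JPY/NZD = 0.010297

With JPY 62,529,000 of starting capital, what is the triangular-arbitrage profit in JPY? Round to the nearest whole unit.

Profit: JPY 1,020,499

Profitable loop is JPY → NZD → EUR → JPY:
JPY 62,529,000 × 0.010297 = NZD 643,861.11
NZD 643,861.11 ÷ 1.7547 = EUR 366,935.15
EUR 366,935.15 × 173.19 = JPY 63,549,499
Profit = JPY 63,549,499 − JPY 62,529,000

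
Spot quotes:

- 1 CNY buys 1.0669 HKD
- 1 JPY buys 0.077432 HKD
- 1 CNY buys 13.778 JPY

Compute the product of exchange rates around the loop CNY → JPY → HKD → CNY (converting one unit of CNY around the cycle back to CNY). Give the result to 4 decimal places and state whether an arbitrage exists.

1.0000 (no arbitrage)

Around CNY → JPY → HKD → CNY: 1 × 13.778 × 0.077432 ÷ 1.0669 = 0.999961
Product ≈ 1 (deviation 0.004%, within rounding noise).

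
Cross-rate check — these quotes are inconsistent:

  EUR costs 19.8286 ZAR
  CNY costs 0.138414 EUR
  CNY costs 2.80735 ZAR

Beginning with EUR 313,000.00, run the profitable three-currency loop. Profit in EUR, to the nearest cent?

Profitable loop is EUR → CNY → ZAR → EUR:
EUR 313,000.00 ÷ 0.138414 = CNY 2,261,331.95
CNY 2,261,331.95 × 2.80735 = ZAR 6,348,350.24
ZAR 6,348,350.24 ÷ 19.8286 = EUR 320,161.29
Profit = EUR 320,161.29 − EUR 313,000.00

Profit: EUR 7,161.29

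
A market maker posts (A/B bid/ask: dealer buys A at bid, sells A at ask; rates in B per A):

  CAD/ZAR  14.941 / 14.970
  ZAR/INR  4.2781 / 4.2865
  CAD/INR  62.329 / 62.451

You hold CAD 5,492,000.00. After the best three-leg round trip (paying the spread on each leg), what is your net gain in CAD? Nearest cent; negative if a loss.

Net profit: CAD 129,105.41

Best loop CAD → ZAR → INR → CAD:
CAD 5,492,000.00 × 14.941 (sell CAD at bid) = ZAR 82,055,972.00
ZAR 82,055,972.00 × 4.2781 (sell ZAR at bid) = INR 351,043,653.81
INR 351,043,653.81 ÷ 62.451 (buy CAD at ask) = CAD 5,621,105.41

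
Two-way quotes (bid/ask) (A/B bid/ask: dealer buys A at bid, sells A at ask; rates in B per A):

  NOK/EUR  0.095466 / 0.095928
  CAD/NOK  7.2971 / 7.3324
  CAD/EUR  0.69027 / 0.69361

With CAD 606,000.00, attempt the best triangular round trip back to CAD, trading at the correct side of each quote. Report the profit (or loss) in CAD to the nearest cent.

Net profit: CAD 2,634.13

Best loop CAD → NOK → EUR → CAD:
CAD 606,000.00 × 7.2971 (sell CAD at bid) = NOK 4,422,042.60
NOK 4,422,042.60 × 0.095466 (sell NOK at bid) = EUR 422,154.72
EUR 422,154.72 ÷ 0.69361 (buy CAD at ask) = CAD 608,634.13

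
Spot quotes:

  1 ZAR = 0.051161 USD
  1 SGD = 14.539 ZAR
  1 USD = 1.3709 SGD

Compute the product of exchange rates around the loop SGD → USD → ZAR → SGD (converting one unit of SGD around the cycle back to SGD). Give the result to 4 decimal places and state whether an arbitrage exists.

Around SGD → USD → ZAR → SGD: 1 ÷ 1.3709 ÷ 0.051161 ÷ 14.539 = 0.980665
Product < 1; profitable direction is SGD → ZAR → USD → SGD.

0.9807 (arbitrage exists)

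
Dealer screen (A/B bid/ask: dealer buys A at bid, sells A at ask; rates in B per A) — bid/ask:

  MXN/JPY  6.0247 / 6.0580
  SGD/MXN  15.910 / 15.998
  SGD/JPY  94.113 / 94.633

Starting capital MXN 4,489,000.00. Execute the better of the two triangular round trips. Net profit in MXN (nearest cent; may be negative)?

Net profit: MXN 57,870.69

Best loop MXN → JPY → SGD → MXN:
MXN 4,489,000.00 × 6.0247 (sell MXN at bid) = JPY 27,044,878
JPY 27,044,878 ÷ 94.633 (buy SGD at ask) = SGD 285,786.97
SGD 285,786.97 × 15.910 (sell SGD at bid) = MXN 4,546,870.69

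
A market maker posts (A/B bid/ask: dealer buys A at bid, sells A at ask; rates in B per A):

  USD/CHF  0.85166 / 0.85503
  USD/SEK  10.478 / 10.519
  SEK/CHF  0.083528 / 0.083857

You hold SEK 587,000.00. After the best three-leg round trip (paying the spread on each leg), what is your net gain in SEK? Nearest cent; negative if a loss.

Net profit: SEK 13,851.60

Best loop SEK → CHF → USD → SEK:
SEK 587,000.00 × 0.083528 (sell SEK at bid) = CHF 49,030.94
CHF 49,030.94 ÷ 0.85503 (buy USD at ask) = USD 57,344.11
USD 57,344.11 × 10.478 (sell USD at bid) = SEK 600,851.60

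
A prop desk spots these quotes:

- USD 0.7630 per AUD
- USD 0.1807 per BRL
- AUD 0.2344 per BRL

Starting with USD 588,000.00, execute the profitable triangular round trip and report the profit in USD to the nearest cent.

Profitable loop is USD → AUD → BRL → USD:
USD 588,000.00 ÷ 0.7630 = AUD 770,642.20
AUD 770,642.20 ÷ 0.2344 = BRL 3,287,722.70
BRL 3,287,722.70 × 0.1807 = USD 594,091.49
Profit = USD 594,091.49 − USD 588,000.00

Profit: USD 6,091.49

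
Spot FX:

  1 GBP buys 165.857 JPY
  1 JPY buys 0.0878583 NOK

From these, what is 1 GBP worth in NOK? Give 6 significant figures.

GBP/NOK = 14.5719

1 GBP × 165.857 = 165.857 JPY
165.857 JPY × 0.0878583 = 14.5719 NOK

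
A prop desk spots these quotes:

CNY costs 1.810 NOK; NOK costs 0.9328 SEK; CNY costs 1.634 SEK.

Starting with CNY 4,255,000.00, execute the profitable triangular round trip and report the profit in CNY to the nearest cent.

Profit: CNY 141,576.40

Profitable loop is CNY → NOK → SEK → CNY:
CNY 4,255,000.00 × 1.810 = NOK 7,701,550.00
NOK 7,701,550.00 × 0.9328 = SEK 7,184,005.84
SEK 7,184,005.84 ÷ 1.634 = CNY 4,396,576.40
Profit = CNY 4,396,576.40 − CNY 4,255,000.00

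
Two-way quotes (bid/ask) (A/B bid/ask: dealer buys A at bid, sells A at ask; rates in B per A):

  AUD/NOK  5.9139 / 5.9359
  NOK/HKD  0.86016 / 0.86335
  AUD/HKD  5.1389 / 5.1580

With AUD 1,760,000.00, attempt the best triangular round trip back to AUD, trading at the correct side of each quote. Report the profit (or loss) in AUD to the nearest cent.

Best loop AUD → HKD → NOK → AUD:
AUD 1,760,000.00 × 5.1389 (sell AUD at bid) = HKD 9,044,464.00
HKD 9,044,464.00 ÷ 0.86335 (buy NOK at ask) = NOK 10,476,010.89
NOK 10,476,010.89 ÷ 5.9359 (buy AUD at ask) = AUD 1,764,856.36

Net profit: AUD 4,856.36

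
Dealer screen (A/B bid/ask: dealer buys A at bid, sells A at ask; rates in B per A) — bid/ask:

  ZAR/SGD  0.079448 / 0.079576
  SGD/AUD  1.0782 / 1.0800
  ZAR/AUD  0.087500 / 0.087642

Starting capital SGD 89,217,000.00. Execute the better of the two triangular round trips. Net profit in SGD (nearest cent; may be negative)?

Best loop SGD → ZAR → AUD → SGD:
SGD 89,217,000.00 ÷ 0.079576 (buy ZAR at ask) = ZAR 1,121,154,619.48
ZAR 1,121,154,619.48 × 0.087500 (sell ZAR at bid) = AUD 98,101,029.20
AUD 98,101,029.20 ÷ 1.0800 (buy SGD at ask) = SGD 90,834,286.30

Net profit: SGD 1,617,286.30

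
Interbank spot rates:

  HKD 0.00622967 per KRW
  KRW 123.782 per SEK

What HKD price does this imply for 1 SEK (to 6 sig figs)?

SEK/HKD = 0.771121

1 SEK × 123.782 = 123.782 KRW
123.782 KRW × 0.00622967 = 0.771121 HKD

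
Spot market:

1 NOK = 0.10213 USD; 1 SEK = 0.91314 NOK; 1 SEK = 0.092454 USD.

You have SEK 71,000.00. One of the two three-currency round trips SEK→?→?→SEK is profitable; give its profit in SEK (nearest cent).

Profitable loop is SEK → NOK → USD → SEK:
SEK 71,000.00 × 0.91314 = NOK 64,832.94
NOK 64,832.94 × 0.10213 = USD 6,621.39
USD 6,621.39 ÷ 0.092454 = SEK 71,618.19
Profit = SEK 71,618.19 − SEK 71,000.00

Profit: SEK 618.19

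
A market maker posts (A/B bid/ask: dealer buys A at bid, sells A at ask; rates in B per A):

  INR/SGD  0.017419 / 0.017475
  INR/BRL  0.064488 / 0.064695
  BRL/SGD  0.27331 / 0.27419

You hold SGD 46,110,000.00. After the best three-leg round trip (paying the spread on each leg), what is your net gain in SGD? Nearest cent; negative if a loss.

Best loop SGD → INR → BRL → SGD:
SGD 46,110,000.00 ÷ 0.017475 (buy INR at ask) = INR 2,638,626,609.44
INR 2,638,626,609.44 × 0.064488 (sell INR at bid) = BRL 170,159,752.79
BRL 170,159,752.79 × 0.27331 (sell BRL at bid) = SGD 46,506,362.03

Net profit: SGD 396,362.03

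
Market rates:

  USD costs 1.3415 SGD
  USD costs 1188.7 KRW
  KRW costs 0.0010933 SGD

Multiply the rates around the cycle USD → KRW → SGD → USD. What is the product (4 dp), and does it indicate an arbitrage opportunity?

0.9688 (arbitrage exists)

Around USD → KRW → SGD → USD: 1 × 1188.7 × 0.0010933 ÷ 1.3415 = 0.968771
Product < 1; profitable direction is USD → SGD → KRW → USD.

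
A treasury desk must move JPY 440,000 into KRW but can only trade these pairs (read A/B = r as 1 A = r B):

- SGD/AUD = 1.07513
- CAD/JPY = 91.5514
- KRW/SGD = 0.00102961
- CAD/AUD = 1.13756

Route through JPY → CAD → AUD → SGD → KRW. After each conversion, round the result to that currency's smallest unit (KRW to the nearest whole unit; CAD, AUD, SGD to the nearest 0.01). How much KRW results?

JPY 440,000 ÷ 91.5514 = CAD 4,806.04
CAD 4,806.04 × 1.13756 = AUD 5,467.16
AUD 5,467.16 ÷ 1.07513 = SGD 5,085.12
SGD 5,085.12 ÷ 0.00102961 = KRW 4,938,880

KRW 4,938,880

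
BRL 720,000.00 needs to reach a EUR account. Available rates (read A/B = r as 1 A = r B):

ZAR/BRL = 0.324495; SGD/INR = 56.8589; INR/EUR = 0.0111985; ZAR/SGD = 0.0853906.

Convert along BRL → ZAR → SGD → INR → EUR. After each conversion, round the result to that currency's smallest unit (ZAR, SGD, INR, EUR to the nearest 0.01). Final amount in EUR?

BRL 720,000.00 ÷ 0.324495 = ZAR 2,218,832.34
ZAR 2,218,832.34 × 0.0853906 = SGD 189,467.42
SGD 189,467.42 × 56.8589 = INR 10,772,909.09
INR 10,772,909.09 × 0.0111985 = EUR 120,640.42

EUR 120,640.42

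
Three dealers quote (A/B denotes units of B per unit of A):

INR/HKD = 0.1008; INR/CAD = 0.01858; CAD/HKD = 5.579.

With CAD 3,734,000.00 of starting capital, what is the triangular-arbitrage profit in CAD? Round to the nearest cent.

Profit: CAD 105,864.09

Profitable loop is CAD → HKD → INR → CAD:
CAD 3,734,000.00 × 5.579 = HKD 20,831,986.00
HKD 20,831,986.00 ÷ 0.1008 = INR 206,666,527.78
INR 206,666,527.78 × 0.01858 = CAD 3,839,864.09
Profit = CAD 3,839,864.09 − CAD 3,734,000.00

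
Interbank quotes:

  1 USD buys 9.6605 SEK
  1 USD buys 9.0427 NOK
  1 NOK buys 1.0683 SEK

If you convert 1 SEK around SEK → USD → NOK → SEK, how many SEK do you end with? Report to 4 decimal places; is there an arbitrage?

1.0000 (no arbitrage)

Around SEK → USD → NOK → SEK: 1 ÷ 9.6605 × 9.0427 × 1.0683 = 0.999981
Product ≈ 1 (deviation 0.002%, within rounding noise).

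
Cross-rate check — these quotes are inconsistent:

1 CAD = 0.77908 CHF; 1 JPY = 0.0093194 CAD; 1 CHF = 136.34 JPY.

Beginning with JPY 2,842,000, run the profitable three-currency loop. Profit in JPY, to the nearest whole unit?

Profitable loop is JPY → CHF → CAD → JPY:
JPY 2,842,000 ÷ 136.34 = CHF 20,844.95
CHF 20,844.95 ÷ 0.77908 = CAD 26,755.85
CAD 26,755.85 ÷ 0.0093194 = JPY 2,870,984
Profit = JPY 2,870,984 − JPY 2,842,000

Profit: JPY 28,984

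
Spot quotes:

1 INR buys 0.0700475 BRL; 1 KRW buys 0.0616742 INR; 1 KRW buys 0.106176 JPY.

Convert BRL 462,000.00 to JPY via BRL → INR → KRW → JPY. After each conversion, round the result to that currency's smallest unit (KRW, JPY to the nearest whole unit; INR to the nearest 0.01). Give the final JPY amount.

BRL 462,000.00 ÷ 0.0700475 = INR 6,595,524.47
INR 6,595,524.47 ÷ 0.0616742 = KRW 106,941,387
KRW 106,941,387 × 0.106176 = JPY 11,354,609

JPY 11,354,609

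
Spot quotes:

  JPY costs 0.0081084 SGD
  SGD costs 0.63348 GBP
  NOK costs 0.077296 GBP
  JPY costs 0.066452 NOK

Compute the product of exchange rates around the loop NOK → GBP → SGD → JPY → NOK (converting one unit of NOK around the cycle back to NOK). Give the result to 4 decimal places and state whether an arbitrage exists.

1.0000 (no arbitrage)

Around NOK → GBP → SGD → JPY → NOK: 1 × 0.077296 ÷ 0.63348 ÷ 0.0081084 × 0.066452 = 0.999993
Product ≈ 1 (deviation 0.001%, within rounding noise).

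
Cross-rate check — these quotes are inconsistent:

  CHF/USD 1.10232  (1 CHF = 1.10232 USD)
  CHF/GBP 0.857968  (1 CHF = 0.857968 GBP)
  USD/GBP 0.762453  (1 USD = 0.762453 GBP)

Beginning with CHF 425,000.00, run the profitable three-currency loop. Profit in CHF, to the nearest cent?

Profit: CHF 8,849.65

Profitable loop is CHF → GBP → USD → CHF:
CHF 425,000.00 × 0.857968 = GBP 364,636.40
GBP 364,636.40 ÷ 0.762453 = USD 478,241.15
USD 478,241.15 ÷ 1.10232 = CHF 433,849.65
Profit = CHF 433,849.65 − CHF 425,000.00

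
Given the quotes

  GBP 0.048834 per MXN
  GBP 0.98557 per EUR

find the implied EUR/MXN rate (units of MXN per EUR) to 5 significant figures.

1 EUR × 0.98557 = 0.98557 GBP
0.98557 GBP ÷ 0.048834 = 20.182 MXN

EUR/MXN = 20.182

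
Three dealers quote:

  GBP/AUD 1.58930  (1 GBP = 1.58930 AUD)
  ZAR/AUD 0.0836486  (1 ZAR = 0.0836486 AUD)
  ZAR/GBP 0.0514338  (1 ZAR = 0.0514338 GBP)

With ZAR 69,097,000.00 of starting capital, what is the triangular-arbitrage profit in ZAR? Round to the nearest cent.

Profitable loop is ZAR → AUD → GBP → ZAR:
ZAR 69,097,000.00 × 0.0836486 = AUD 5,779,867.31
AUD 5,779,867.31 ÷ 1.58930 = GBP 3,636,737.76
GBP 3,636,737.76 ÷ 0.0514338 = ZAR 70,707,156.68
Profit = ZAR 70,707,156.68 − ZAR 69,097,000.00

Profit: ZAR 1,610,156.68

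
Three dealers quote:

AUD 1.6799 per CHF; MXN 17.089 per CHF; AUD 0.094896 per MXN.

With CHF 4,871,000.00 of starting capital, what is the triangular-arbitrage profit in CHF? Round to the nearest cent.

Profit: CHF 174,880.99

Profitable loop is CHF → AUD → MXN → CHF:
CHF 4,871,000.00 × 1.6799 = AUD 8,182,792.90
AUD 8,182,792.90 ÷ 0.094896 = MXN 86,229,060.23
MXN 86,229,060.23 ÷ 17.089 = CHF 5,045,880.99
Profit = CHF 5,045,880.99 − CHF 4,871,000.00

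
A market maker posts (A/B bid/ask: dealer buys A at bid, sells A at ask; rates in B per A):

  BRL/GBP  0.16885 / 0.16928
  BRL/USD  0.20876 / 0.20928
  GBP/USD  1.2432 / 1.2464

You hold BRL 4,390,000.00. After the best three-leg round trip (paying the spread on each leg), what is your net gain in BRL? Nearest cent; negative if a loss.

Best loop BRL → GBP → USD → BRL:
BRL 4,390,000.00 × 0.16885 (sell BRL at bid) = GBP 741,251.50
GBP 741,251.50 × 1.2432 (sell GBP at bid) = USD 921,523.86
USD 921,523.86 ÷ 0.20928 (buy BRL at ask) = BRL 4,403,305.93

Net profit: BRL 13,305.93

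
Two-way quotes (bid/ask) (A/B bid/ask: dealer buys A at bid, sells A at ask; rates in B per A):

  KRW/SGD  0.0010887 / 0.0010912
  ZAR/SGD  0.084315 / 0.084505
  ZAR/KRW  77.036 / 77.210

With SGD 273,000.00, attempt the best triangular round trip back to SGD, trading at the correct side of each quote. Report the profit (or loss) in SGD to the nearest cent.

Best loop SGD → KRW → ZAR → SGD:
SGD 273,000.00 ÷ 0.0010912 (buy KRW at ask) = KRW 250,183,284
KRW 250,183,284 ÷ 77.210 (buy ZAR at ask) = ZAR 3,240,296.39
ZAR 3,240,296.39 × 0.084315 (sell ZAR at bid) = SGD 273,205.59

Net profit: SGD 205.59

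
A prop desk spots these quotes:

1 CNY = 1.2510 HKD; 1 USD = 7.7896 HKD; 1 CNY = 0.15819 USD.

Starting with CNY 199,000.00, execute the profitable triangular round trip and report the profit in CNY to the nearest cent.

Profitable loop is CNY → HKD → USD → CNY:
CNY 199,000.00 × 1.2510 = HKD 248,949.00
HKD 248,949.00 ÷ 7.7896 = USD 31,959.15
USD 31,959.15 ÷ 0.15819 = CNY 202,030.16
Profit = CNY 202,030.16 − CNY 199,000.00

Profit: CNY 3,030.16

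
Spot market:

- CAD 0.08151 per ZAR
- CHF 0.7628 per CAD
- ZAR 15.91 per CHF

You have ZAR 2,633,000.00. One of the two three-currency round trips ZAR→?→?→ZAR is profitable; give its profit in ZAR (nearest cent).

Profitable loop is ZAR → CHF → CAD → ZAR:
ZAR 2,633,000.00 ÷ 15.91 = CHF 165,493.40
CHF 165,493.40 ÷ 0.7628 = CAD 216,955.17
CAD 216,955.17 ÷ 0.08151 = ZAR 2,661,699.98
Profit = ZAR 2,661,699.98 − ZAR 2,633,000.00

Profit: ZAR 28,699.98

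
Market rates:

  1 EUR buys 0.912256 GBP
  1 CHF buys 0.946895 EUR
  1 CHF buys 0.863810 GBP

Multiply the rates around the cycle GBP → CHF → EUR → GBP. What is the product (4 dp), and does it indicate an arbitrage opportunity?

1.0000 (no arbitrage)

Around GBP → CHF → EUR → GBP: 1 ÷ 0.863810 × 0.946895 × 0.912256 = 1.000001
Product ≈ 1 (deviation 0.000%, within rounding noise).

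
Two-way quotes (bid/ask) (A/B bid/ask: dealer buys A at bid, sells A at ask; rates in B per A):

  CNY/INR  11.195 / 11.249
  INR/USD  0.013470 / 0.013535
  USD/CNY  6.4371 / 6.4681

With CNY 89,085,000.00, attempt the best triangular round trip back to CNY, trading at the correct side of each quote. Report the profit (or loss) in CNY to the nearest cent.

Net profit: CNY 1,374,812.19

Best loop CNY → USD → INR → CNY:
CNY 89,085,000.00 ÷ 6.4681 (buy USD at ask) = USD 13,772,978.15
USD 13,772,978.15 ÷ 0.013535 (buy INR at ask) = INR 1,017,582,427.36
INR 1,017,582,427.36 ÷ 11.249 (buy CNY at ask) = CNY 90,459,812.19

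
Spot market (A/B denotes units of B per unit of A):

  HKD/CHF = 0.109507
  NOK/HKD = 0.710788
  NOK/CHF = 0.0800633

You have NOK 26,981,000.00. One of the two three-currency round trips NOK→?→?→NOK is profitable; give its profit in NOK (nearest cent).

Profitable loop is NOK → CHF → HKD → NOK:
NOK 26,981,000.00 × 0.0800633 = CHF 2,160,187.90
CHF 2,160,187.90 ÷ 0.109507 = HKD 19,726,482.30
HKD 19,726,482.30 ÷ 0.710788 = NOK 27,752,975.99
Profit = NOK 27,752,975.99 − NOK 26,981,000.00

Profit: NOK 771,975.99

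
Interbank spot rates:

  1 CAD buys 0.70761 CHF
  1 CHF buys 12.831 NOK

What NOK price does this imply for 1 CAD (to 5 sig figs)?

1 CAD × 0.70761 = 0.70761 CHF
0.70761 CHF × 12.831 = 9.07934 NOK

CAD/NOK = 9.0793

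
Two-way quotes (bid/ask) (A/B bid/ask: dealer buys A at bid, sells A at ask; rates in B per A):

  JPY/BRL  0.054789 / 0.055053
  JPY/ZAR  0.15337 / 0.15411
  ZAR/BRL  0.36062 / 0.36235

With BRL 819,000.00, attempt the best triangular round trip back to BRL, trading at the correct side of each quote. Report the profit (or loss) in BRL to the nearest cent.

Best loop BRL → JPY → ZAR → BRL:
BRL 819,000.00 ÷ 0.055053 (buy JPY at ask) = JPY 14,876,573
JPY 14,876,573 × 0.15337 (sell JPY at bid) = ZAR 2,281,620.08
ZAR 2,281,620.08 × 0.36062 (sell ZAR at bid) = BRL 822,797.83

Net profit: BRL 3,797.83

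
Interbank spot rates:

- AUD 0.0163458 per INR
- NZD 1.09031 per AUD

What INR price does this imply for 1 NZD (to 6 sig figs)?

NZD/INR = 56.1105

1 NZD ÷ 1.09031 = 0.91717 AUD
0.91717 AUD ÷ 0.0163458 = 56.1105 INR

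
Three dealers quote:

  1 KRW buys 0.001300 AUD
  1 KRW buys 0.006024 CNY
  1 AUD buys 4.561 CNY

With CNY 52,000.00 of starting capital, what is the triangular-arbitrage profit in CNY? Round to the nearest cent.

Profitable loop is CNY → AUD → KRW → CNY:
CNY 52,000.00 ÷ 4.561 = AUD 11,401.01
AUD 11,401.01 ÷ 0.001300 = KRW 8,770,007
KRW 8,770,007 × 0.006024 = CNY 52,830.52
Profit = CNY 52,830.52 − CNY 52,000.00

Profit: CNY 830.52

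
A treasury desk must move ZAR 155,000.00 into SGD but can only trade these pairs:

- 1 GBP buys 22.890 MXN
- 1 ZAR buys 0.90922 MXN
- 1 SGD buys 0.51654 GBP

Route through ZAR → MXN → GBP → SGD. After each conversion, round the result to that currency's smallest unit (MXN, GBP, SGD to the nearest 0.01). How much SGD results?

ZAR 155,000.00 × 0.90922 = MXN 140,929.10
MXN 140,929.10 ÷ 22.890 = GBP 6,156.80
GBP 6,156.80 ÷ 0.51654 = SGD 11,919.31

SGD 11,919.31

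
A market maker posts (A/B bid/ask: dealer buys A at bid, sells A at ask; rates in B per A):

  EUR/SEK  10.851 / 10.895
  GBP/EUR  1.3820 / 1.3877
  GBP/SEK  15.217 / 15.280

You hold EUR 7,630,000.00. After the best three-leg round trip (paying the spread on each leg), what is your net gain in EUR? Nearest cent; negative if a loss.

Best loop EUR → GBP → SEK → EUR:
EUR 7,630,000.00 ÷ 1.3877 (buy GBP at ask) = GBP 5,498,306.55
GBP 5,498,306.55 × 15.217 (sell GBP at bid) = SEK 83,667,730.78
SEK 83,667,730.78 ÷ 10.895 (buy EUR at ask) = EUR 7,679,461.29

Net profit: EUR 49,461.29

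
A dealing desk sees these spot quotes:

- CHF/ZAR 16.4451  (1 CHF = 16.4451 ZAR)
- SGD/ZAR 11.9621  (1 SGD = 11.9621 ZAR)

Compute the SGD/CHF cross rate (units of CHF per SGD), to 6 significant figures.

SGD/CHF = 0.727396

1 SGD × 11.9621 = 11.9621 ZAR
11.9621 ZAR ÷ 16.4451 = 0.727396 CHF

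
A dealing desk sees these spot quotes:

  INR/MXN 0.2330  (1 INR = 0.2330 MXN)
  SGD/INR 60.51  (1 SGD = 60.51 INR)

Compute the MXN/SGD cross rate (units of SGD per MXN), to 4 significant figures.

1 MXN ÷ 0.2330 = 4.29185 INR
4.29185 INR ÷ 60.51 = 0.0709279 SGD

MXN/SGD = 0.07093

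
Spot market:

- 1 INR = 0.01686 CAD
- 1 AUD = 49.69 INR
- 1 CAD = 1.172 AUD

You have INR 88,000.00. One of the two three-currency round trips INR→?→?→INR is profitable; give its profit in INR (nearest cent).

Profit: INR 1,624.86

Profitable loop is INR → AUD → CAD → INR:
INR 88,000.00 ÷ 49.69 = AUD 1,770.98
AUD 1,770.98 ÷ 1.172 = CAD 1,511.08
CAD 1,511.08 ÷ 0.01686 = INR 89,624.86
Profit = INR 89,624.86 − INR 88,000.00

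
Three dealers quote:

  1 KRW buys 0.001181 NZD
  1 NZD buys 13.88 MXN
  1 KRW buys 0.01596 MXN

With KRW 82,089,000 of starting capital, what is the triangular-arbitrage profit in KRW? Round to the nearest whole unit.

Profitable loop is KRW → NZD → MXN → KRW:
KRW 82,089,000 × 0.001181 = NZD 96,947.11
NZD 96,947.11 × 13.88 = MXN 1,345,625.87
MXN 1,345,625.87 ÷ 0.01596 = KRW 84,312,398
Profit = KRW 84,312,398 − KRW 82,089,000

Profit: KRW 2,223,398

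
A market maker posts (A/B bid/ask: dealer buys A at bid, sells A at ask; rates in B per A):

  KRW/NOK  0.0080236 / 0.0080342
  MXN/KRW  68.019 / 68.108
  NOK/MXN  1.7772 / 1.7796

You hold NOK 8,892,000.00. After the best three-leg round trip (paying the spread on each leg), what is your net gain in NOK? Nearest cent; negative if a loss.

Best loop NOK → KRW → MXN → NOK:
NOK 8,892,000.00 ÷ 0.0080342 (buy KRW at ask) = KRW 1,106,768,564
KRW 1,106,768,564 ÷ 68.108 (buy MXN at ask) = MXN 16,250,199.16
MXN 16,250,199.16 ÷ 1.7796 (buy NOK at ask) = NOK 9,131,377.37

Net profit: NOK 239,377.37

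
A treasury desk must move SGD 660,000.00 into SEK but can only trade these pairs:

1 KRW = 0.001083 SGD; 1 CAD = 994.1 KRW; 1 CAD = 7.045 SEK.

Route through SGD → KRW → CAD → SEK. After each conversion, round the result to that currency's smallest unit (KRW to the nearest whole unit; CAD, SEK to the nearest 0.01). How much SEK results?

SGD 660,000.00 ÷ 0.001083 = KRW 609,418,283
KRW 609,418,283 ÷ 994.1 = CAD 613,035.19
CAD 613,035.19 × 7.045 = SEK 4,318,832.91

SEK 4,318,832.91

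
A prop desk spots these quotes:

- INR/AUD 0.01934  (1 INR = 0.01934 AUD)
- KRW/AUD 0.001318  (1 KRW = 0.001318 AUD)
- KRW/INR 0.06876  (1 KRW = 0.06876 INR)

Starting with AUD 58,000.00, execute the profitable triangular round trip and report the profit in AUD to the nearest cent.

Profit: AUD 520.08

Profitable loop is AUD → KRW → INR → AUD:
AUD 58,000.00 ÷ 0.001318 = KRW 44,006,070
KRW 44,006,070 × 0.06876 = INR 3,025,857.36
INR 3,025,857.36 × 0.01934 = AUD 58,520.08
Profit = AUD 58,520.08 − AUD 58,000.00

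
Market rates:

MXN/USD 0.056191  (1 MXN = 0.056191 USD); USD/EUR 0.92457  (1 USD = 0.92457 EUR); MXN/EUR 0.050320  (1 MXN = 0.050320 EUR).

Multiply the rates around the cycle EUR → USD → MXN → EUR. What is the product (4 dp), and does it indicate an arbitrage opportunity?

0.9686 (arbitrage exists)

Around EUR → USD → MXN → EUR: 1 ÷ 0.92457 ÷ 0.056191 × 0.050320 = 0.968577
Product < 1; profitable direction is EUR → MXN → USD → EUR.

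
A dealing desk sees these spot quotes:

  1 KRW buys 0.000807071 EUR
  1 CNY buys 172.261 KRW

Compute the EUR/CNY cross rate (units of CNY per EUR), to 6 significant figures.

EUR/CNY = 7.19285

1 EUR ÷ 0.000807071 = 1239.05 KRW
1239.05 KRW ÷ 172.261 = 7.19285 CNY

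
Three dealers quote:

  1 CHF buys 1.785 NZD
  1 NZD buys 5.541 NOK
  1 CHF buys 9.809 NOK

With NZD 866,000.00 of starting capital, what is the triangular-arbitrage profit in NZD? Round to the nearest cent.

Profitable loop is NZD → NOK → CHF → NZD:
NZD 866,000.00 × 5.541 = NOK 4,798,506.00
NOK 4,798,506.00 ÷ 9.809 = CHF 489,194.21
CHF 489,194.21 × 1.785 = NZD 873,211.66
Profit = NZD 873,211.66 − NZD 866,000.00

Profit: NZD 7,211.66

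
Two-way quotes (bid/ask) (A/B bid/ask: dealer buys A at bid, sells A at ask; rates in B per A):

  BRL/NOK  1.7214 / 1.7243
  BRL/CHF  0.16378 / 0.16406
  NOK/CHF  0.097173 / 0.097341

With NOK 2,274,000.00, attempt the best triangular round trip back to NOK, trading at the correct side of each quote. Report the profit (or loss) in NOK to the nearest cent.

Best loop NOK → CHF → BRL → NOK:
NOK 2,274,000.00 × 0.097173 (sell NOK at bid) = CHF 220,971.40
CHF 220,971.40 ÷ 0.16406 (buy BRL at ask) = BRL 1,346,893.83
BRL 1,346,893.83 × 1.7214 (sell BRL at bid) = NOK 2,318,543.04

Net profit: NOK 44,543.04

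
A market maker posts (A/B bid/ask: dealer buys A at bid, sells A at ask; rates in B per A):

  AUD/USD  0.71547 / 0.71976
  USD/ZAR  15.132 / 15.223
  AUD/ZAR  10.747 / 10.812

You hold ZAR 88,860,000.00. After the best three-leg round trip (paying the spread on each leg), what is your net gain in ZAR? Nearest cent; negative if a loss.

Net profit: ZAR 119,104.95

Best loop ZAR → AUD → USD → ZAR:
ZAR 88,860,000.00 ÷ 10.812 (buy AUD at ask) = AUD 8,218,645.95
AUD 8,218,645.95 × 0.71547 (sell AUD at bid) = USD 5,880,194.62
USD 5,880,194.62 × 15.132 (sell USD at bid) = ZAR 88,979,104.95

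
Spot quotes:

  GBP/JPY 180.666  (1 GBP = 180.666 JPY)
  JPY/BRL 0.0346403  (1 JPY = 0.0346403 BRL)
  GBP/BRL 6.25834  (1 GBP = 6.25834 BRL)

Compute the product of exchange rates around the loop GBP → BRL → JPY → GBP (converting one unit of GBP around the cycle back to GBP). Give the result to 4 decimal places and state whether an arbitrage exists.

1.0000 (no arbitrage)

Around GBP → BRL → JPY → GBP: 1 × 6.25834 ÷ 0.0346403 ÷ 180.666 = 1.000002
Product ≈ 1 (deviation 0.000%, within rounding noise).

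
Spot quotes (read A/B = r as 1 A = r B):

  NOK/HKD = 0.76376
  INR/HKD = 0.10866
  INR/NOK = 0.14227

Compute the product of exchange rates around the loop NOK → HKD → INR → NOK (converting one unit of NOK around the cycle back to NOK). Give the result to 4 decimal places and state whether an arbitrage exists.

1.0000 (no arbitrage)

Around NOK → HKD → INR → NOK: 1 × 0.76376 ÷ 0.10866 × 0.14227 = 1.000001
Product ≈ 1 (deviation 0.000%, within rounding noise).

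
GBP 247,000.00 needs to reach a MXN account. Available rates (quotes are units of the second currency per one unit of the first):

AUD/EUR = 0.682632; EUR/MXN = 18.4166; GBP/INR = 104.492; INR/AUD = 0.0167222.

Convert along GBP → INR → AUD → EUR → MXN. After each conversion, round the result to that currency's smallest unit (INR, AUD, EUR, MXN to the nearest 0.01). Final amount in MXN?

GBP 247,000.00 × 104.492 = INR 25,809,524.00
INR 25,809,524.00 × 0.0167222 = AUD 431,592.02
AUD 431,592.02 × 0.682632 = EUR 294,618.52
EUR 294,618.52 × 18.4166 = MXN 5,425,871.44

MXN 5,425,871.44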